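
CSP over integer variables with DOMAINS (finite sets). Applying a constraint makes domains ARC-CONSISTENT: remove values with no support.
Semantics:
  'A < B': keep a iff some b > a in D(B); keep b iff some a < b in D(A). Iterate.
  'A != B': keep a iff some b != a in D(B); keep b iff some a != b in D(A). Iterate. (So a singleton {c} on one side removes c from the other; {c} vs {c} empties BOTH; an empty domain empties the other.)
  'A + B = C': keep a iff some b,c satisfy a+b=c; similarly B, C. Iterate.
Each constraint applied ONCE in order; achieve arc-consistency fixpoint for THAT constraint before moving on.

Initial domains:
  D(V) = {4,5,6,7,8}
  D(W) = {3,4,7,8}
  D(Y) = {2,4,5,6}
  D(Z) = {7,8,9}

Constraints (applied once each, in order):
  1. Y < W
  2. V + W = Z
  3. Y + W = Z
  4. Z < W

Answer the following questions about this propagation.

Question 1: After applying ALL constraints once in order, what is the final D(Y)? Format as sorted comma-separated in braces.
Constraint 1 (Y < W) on D(Y)={2,4,5,6} D(W)={3,4,7,8}: no change
Constraint 2 (V + W = Z) on D(V)={4,5,6,7,8} D(W)={3,4,7,8} D(Z)={7,8,9}: V {4,5,6,7,8}->{4,5,6}; W {3,4,7,8}->{3,4}
Constraint 3 (Y + W = Z) on D(Y)={2,4,5,6} D(W)={3,4} D(Z)={7,8,9}: Y {2,4,5,6}->{4,5,6}
Constraint 4 (Z < W) on D(Z)={7,8,9} D(W)={3,4}: Z {7,8,9}->{}; W {3,4}->{}
So after all 4 constraints: D(Y) = {4,5,6}

Answer: {4,5,6}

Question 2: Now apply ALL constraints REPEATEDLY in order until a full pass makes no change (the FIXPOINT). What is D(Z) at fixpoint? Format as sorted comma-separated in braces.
pass 0 (initial): D(Z)={7,8,9}
pass 1: V {4,5,6,7,8}->{4,5,6}; W {3,4,7,8}->{}; Y {2,4,5,6}->{4,5,6}; Z {7,8,9}->{}
pass 2: V {4,5,6}->{}; Y {4,5,6}->{}
pass 3: no change
Fixpoint after 3 passes: D(Z) = {}

Answer: {}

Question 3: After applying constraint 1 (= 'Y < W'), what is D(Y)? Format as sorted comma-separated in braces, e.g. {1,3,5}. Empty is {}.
Constraint 1 (Y < W) on D(Y)={2,4,5,6} D(W)={3,4,7,8}: no change
So after constraint 1: D(Y) = {2,4,5,6}

Answer: {2,4,5,6}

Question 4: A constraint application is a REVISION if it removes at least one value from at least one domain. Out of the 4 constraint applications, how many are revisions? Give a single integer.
Answer: 3

Derivation:
Constraint 1 (Y < W) on D(Y)={2,4,5,6} D(W)={3,4,7,8}: no change => not a revision
Constraint 2 (V + W = Z) on D(V)={4,5,6,7,8} D(W)={3,4,7,8} D(Z)={7,8,9}: V {4,5,6,7,8}->{4,5,6}; W {3,4,7,8}->{3,4} => REVISION
Constraint 3 (Y + W = Z) on D(Y)={2,4,5,6} D(W)={3,4} D(Z)={7,8,9}: Y {2,4,5,6}->{4,5,6} => REVISION
Constraint 4 (Z < W) on D(Z)={7,8,9} D(W)={3,4}: Z {7,8,9}->{}; W {3,4}->{} => REVISION
Total revisions = 3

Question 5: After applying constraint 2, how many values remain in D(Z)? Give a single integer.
Answer: 3

Derivation:
Constraint 1 (Y < W) on D(Y)={2,4,5,6} D(W)={3,4,7,8}: no change
Constraint 2 (V + W = Z) on D(V)={4,5,6,7,8} D(W)={3,4,7,8} D(Z)={7,8,9}: V {4,5,6,7,8}->{4,5,6}; W {3,4,7,8}->{3,4}
So after constraint 2: D(Z)={7,8,9}, size = 3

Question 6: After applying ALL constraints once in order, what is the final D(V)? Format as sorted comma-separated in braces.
Answer: {4,5,6}

Derivation:
Constraint 1 (Y < W) on D(Y)={2,4,5,6} D(W)={3,4,7,8}: no change
Constraint 2 (V + W = Z) on D(V)={4,5,6,7,8} D(W)={3,4,7,8} D(Z)={7,8,9}: V {4,5,6,7,8}->{4,5,6}; W {3,4,7,8}->{3,4}
Constraint 3 (Y + W = Z) on D(Y)={2,4,5,6} D(W)={3,4} D(Z)={7,8,9}: Y {2,4,5,6}->{4,5,6}
Constraint 4 (Z < W) on D(Z)={7,8,9} D(W)={3,4}: Z {7,8,9}->{}; W {3,4}->{}
So after all 4 constraints: D(V) = {4,5,6}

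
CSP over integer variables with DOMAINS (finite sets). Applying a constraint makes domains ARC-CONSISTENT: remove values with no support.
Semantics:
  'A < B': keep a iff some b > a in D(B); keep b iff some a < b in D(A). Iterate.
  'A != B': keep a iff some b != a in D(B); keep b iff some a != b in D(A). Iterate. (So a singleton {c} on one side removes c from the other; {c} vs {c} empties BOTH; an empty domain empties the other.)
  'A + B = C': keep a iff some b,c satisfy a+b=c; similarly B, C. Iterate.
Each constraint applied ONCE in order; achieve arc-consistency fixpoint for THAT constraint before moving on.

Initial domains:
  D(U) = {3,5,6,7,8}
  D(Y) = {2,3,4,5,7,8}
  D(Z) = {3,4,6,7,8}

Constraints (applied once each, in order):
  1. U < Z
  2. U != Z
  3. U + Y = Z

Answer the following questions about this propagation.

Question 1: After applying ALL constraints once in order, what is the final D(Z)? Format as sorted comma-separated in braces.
Constraint 1 (U < Z) on D(U)={3,5,6,7,8} D(Z)={3,4,6,7,8}: U {3,5,6,7,8}->{3,5,6,7}; Z {3,4,6,7,8}->{4,6,7,8}
Constraint 2 (U != Z) on D(U)={3,5,6,7} D(Z)={4,6,7,8}: no change
Constraint 3 (U + Y = Z) on D(U)={3,5,6,7} D(Y)={2,3,4,5,7,8} D(Z)={4,6,7,8}: U {3,5,6,7}->{3,5,6}; Y {2,3,4,5,7,8}->{2,3,4,5}; Z {4,6,7,8}->{6,7,8}
So after all 3 constraints: D(Z) = {6,7,8}

Answer: {6,7,8}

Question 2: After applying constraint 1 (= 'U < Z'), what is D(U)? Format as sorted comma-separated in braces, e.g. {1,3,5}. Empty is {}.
Answer: {3,5,6,7}

Derivation:
Constraint 1 (U < Z) on D(U)={3,5,6,7,8} D(Z)={3,4,6,7,8}: U {3,5,6,7,8}->{3,5,6,7}; Z {3,4,6,7,8}->{4,6,7,8}
So after constraint 1: D(U) = {3,5,6,7}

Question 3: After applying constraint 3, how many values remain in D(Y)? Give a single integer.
Answer: 4

Derivation:
Constraint 1 (U < Z) on D(U)={3,5,6,7,8} D(Z)={3,4,6,7,8}: U {3,5,6,7,8}->{3,5,6,7}; Z {3,4,6,7,8}->{4,6,7,8}
Constraint 2 (U != Z) on D(U)={3,5,6,7} D(Z)={4,6,7,8}: no change
Constraint 3 (U + Y = Z) on D(U)={3,5,6,7} D(Y)={2,3,4,5,7,8} D(Z)={4,6,7,8}: U {3,5,6,7}->{3,5,6}; Y {2,3,4,5,7,8}->{2,3,4,5}; Z {4,6,7,8}->{6,7,8}
So after constraint 3: D(Y)={2,3,4,5}, size = 4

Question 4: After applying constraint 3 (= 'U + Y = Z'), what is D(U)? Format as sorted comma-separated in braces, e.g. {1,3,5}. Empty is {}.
Constraint 1 (U < Z) on D(U)={3,5,6,7,8} D(Z)={3,4,6,7,8}: U {3,5,6,7,8}->{3,5,6,7}; Z {3,4,6,7,8}->{4,6,7,8}
Constraint 2 (U != Z) on D(U)={3,5,6,7} D(Z)={4,6,7,8}: no change
Constraint 3 (U + Y = Z) on D(U)={3,5,6,7} D(Y)={2,3,4,5,7,8} D(Z)={4,6,7,8}: U {3,5,6,7}->{3,5,6}; Y {2,3,4,5,7,8}->{2,3,4,5}; Z {4,6,7,8}->{6,7,8}
So after constraint 3: D(U) = {3,5,6}

Answer: {3,5,6}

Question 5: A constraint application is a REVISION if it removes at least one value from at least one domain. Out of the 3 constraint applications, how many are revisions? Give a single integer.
Constraint 1 (U < Z) on D(U)={3,5,6,7,8} D(Z)={3,4,6,7,8}: U {3,5,6,7,8}->{3,5,6,7}; Z {3,4,6,7,8}->{4,6,7,8} => REVISION
Constraint 2 (U != Z) on D(U)={3,5,6,7} D(Z)={4,6,7,8}: no change => not a revision
Constraint 3 (U + Y = Z) on D(U)={3,5,6,7} D(Y)={2,3,4,5,7,8} D(Z)={4,6,7,8}: U {3,5,6,7}->{3,5,6}; Y {2,3,4,5,7,8}->{2,3,4,5}; Z {4,6,7,8}->{6,7,8} => REVISION
Total revisions = 2

Answer: 2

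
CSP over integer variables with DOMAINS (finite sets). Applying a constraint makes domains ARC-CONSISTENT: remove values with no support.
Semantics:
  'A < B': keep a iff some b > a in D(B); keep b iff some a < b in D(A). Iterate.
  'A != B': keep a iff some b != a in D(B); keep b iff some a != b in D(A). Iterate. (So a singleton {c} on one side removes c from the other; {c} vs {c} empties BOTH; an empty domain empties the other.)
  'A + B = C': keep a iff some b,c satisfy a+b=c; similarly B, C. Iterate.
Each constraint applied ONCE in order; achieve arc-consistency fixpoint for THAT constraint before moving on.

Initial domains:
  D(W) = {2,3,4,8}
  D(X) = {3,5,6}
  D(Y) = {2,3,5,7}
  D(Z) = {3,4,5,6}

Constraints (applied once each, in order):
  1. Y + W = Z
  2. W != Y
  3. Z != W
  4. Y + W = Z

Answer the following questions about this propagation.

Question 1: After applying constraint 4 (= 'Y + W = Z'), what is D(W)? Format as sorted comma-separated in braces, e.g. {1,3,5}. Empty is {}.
Constraint 1 (Y + W = Z) on D(Y)={2,3,5,7} D(W)={2,3,4,8} D(Z)={3,4,5,6}: Y {2,3,5,7}->{2,3}; W {2,3,4,8}->{2,3,4}; Z {3,4,5,6}->{4,5,6}
Constraint 2 (W != Y) on D(W)={2,3,4} D(Y)={2,3}: no change
Constraint 3 (Z != W) on D(Z)={4,5,6} D(W)={2,3,4}: no change
Constraint 4 (Y + W = Z) on D(Y)={2,3} D(W)={2,3,4} D(Z)={4,5,6}: no change
So after constraint 4: D(W) = {2,3,4}

Answer: {2,3,4}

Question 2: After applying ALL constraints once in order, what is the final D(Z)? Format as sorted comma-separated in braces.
Constraint 1 (Y + W = Z) on D(Y)={2,3,5,7} D(W)={2,3,4,8} D(Z)={3,4,5,6}: Y {2,3,5,7}->{2,3}; W {2,3,4,8}->{2,3,4}; Z {3,4,5,6}->{4,5,6}
Constraint 2 (W != Y) on D(W)={2,3,4} D(Y)={2,3}: no change
Constraint 3 (Z != W) on D(Z)={4,5,6} D(W)={2,3,4}: no change
Constraint 4 (Y + W = Z) on D(Y)={2,3} D(W)={2,3,4} D(Z)={4,5,6}: no change
So after all 4 constraints: D(Z) = {4,5,6}

Answer: {4,5,6}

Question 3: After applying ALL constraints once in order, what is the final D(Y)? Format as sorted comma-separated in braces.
Answer: {2,3}

Derivation:
Constraint 1 (Y + W = Z) on D(Y)={2,3,5,7} D(W)={2,3,4,8} D(Z)={3,4,5,6}: Y {2,3,5,7}->{2,3}; W {2,3,4,8}->{2,3,4}; Z {3,4,5,6}->{4,5,6}
Constraint 2 (W != Y) on D(W)={2,3,4} D(Y)={2,3}: no change
Constraint 3 (Z != W) on D(Z)={4,5,6} D(W)={2,3,4}: no change
Constraint 4 (Y + W = Z) on D(Y)={2,3} D(W)={2,3,4} D(Z)={4,5,6}: no change
So after all 4 constraints: D(Y) = {2,3}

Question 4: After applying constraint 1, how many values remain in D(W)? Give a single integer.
Answer: 3

Derivation:
Constraint 1 (Y + W = Z) on D(Y)={2,3,5,7} D(W)={2,3,4,8} D(Z)={3,4,5,6}: Y {2,3,5,7}->{2,3}; W {2,3,4,8}->{2,3,4}; Z {3,4,5,6}->{4,5,6}
So after constraint 1: D(W)={2,3,4}, size = 3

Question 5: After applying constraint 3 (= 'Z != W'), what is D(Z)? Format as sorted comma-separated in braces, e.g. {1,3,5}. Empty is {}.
Constraint 1 (Y + W = Z) on D(Y)={2,3,5,7} D(W)={2,3,4,8} D(Z)={3,4,5,6}: Y {2,3,5,7}->{2,3}; W {2,3,4,8}->{2,3,4}; Z {3,4,5,6}->{4,5,6}
Constraint 2 (W != Y) on D(W)={2,3,4} D(Y)={2,3}: no change
Constraint 3 (Z != W) on D(Z)={4,5,6} D(W)={2,3,4}: no change
So after constraint 3: D(Z) = {4,5,6}

Answer: {4,5,6}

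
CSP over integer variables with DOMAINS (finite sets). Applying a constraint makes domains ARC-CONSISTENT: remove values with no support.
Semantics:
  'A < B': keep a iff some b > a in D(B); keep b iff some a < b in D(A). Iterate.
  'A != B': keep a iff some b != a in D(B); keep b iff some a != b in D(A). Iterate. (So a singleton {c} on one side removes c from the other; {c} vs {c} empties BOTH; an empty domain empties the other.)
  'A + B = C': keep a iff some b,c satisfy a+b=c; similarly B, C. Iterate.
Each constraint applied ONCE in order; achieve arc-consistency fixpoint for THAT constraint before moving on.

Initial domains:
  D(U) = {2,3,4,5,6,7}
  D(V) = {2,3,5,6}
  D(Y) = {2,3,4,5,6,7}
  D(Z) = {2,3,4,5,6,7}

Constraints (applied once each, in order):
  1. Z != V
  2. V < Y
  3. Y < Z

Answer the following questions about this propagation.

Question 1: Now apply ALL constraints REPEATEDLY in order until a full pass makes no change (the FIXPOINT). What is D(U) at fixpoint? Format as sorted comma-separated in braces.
Answer: {2,3,4,5,6,7}

Derivation:
pass 0 (initial): D(U)={2,3,4,5,6,7}
pass 1: Y {2,3,4,5,6,7}->{3,4,5,6}; Z {2,3,4,5,6,7}->{4,5,6,7}
pass 2: V {2,3,5,6}->{2,3,5}
pass 3: no change
Fixpoint after 3 passes: D(U) = {2,3,4,5,6,7}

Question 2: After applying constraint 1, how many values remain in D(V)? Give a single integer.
Answer: 4

Derivation:
Constraint 1 (Z != V) on D(Z)={2,3,4,5,6,7} D(V)={2,3,5,6}: no change
So after constraint 1: D(V)={2,3,5,6}, size = 4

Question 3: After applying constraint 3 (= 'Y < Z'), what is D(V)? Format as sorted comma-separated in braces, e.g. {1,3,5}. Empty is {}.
Constraint 1 (Z != V) on D(Z)={2,3,4,5,6,7} D(V)={2,3,5,6}: no change
Constraint 2 (V < Y) on D(V)={2,3,5,6} D(Y)={2,3,4,5,6,7}: Y {2,3,4,5,6,7}->{3,4,5,6,7}
Constraint 3 (Y < Z) on D(Y)={3,4,5,6,7} D(Z)={2,3,4,5,6,7}: Y {3,4,5,6,7}->{3,4,5,6}; Z {2,3,4,5,6,7}->{4,5,6,7}
So after constraint 3: D(V) = {2,3,5,6}

Answer: {2,3,5,6}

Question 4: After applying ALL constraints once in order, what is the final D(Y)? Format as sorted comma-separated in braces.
Constraint 1 (Z != V) on D(Z)={2,3,4,5,6,7} D(V)={2,3,5,6}: no change
Constraint 2 (V < Y) on D(V)={2,3,5,6} D(Y)={2,3,4,5,6,7}: Y {2,3,4,5,6,7}->{3,4,5,6,7}
Constraint 3 (Y < Z) on D(Y)={3,4,5,6,7} D(Z)={2,3,4,5,6,7}: Y {3,4,5,6,7}->{3,4,5,6}; Z {2,3,4,5,6,7}->{4,5,6,7}
So after all 3 constraints: D(Y) = {3,4,5,6}

Answer: {3,4,5,6}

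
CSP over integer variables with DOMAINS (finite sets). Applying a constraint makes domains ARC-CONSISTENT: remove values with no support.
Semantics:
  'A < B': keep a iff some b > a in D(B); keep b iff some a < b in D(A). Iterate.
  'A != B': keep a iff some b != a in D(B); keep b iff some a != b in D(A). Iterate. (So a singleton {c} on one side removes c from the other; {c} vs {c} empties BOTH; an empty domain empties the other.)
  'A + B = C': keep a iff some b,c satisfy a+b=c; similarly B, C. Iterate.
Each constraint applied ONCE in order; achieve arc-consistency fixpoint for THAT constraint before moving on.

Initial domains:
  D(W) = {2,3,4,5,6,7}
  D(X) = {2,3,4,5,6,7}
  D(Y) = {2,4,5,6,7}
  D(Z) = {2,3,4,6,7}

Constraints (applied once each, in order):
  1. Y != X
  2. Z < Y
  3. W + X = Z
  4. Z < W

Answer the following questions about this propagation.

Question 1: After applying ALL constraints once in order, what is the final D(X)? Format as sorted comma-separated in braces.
Answer: {2,3,4}

Derivation:
Constraint 1 (Y != X) on D(Y)={2,4,5,6,7} D(X)={2,3,4,5,6,7}: no change
Constraint 2 (Z < Y) on D(Z)={2,3,4,6,7} D(Y)={2,4,5,6,7}: Z {2,3,4,6,7}->{2,3,4,6}; Y {2,4,5,6,7}->{4,5,6,7}
Constraint 3 (W + X = Z) on D(W)={2,3,4,5,6,7} D(X)={2,3,4,5,6,7} D(Z)={2,3,4,6}: W {2,3,4,5,6,7}->{2,3,4}; X {2,3,4,5,6,7}->{2,3,4}; Z {2,3,4,6}->{4,6}
Constraint 4 (Z < W) on D(Z)={4,6} D(W)={2,3,4}: Z {4,6}->{}; W {2,3,4}->{}
So after all 4 constraints: D(X) = {2,3,4}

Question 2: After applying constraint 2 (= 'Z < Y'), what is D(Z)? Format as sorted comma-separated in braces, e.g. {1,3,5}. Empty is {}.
Answer: {2,3,4,6}

Derivation:
Constraint 1 (Y != X) on D(Y)={2,4,5,6,7} D(X)={2,3,4,5,6,7}: no change
Constraint 2 (Z < Y) on D(Z)={2,3,4,6,7} D(Y)={2,4,5,6,7}: Z {2,3,4,6,7}->{2,3,4,6}; Y {2,4,5,6,7}->{4,5,6,7}
So after constraint 2: D(Z) = {2,3,4,6}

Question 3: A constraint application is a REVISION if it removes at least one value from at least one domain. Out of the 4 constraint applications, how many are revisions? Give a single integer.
Answer: 3

Derivation:
Constraint 1 (Y != X) on D(Y)={2,4,5,6,7} D(X)={2,3,4,5,6,7}: no change => not a revision
Constraint 2 (Z < Y) on D(Z)={2,3,4,6,7} D(Y)={2,4,5,6,7}: Z {2,3,4,6,7}->{2,3,4,6}; Y {2,4,5,6,7}->{4,5,6,7} => REVISION
Constraint 3 (W + X = Z) on D(W)={2,3,4,5,6,7} D(X)={2,3,4,5,6,7} D(Z)={2,3,4,6}: W {2,3,4,5,6,7}->{2,3,4}; X {2,3,4,5,6,7}->{2,3,4}; Z {2,3,4,6}->{4,6} => REVISION
Constraint 4 (Z < W) on D(Z)={4,6} D(W)={2,3,4}: Z {4,6}->{}; W {2,3,4}->{} => REVISION
Total revisions = 3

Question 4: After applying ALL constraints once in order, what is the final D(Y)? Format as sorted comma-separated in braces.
Answer: {4,5,6,7}

Derivation:
Constraint 1 (Y != X) on D(Y)={2,4,5,6,7} D(X)={2,3,4,5,6,7}: no change
Constraint 2 (Z < Y) on D(Z)={2,3,4,6,7} D(Y)={2,4,5,6,7}: Z {2,3,4,6,7}->{2,3,4,6}; Y {2,4,5,6,7}->{4,5,6,7}
Constraint 3 (W + X = Z) on D(W)={2,3,4,5,6,7} D(X)={2,3,4,5,6,7} D(Z)={2,3,4,6}: W {2,3,4,5,6,7}->{2,3,4}; X {2,3,4,5,6,7}->{2,3,4}; Z {2,3,4,6}->{4,6}
Constraint 4 (Z < W) on D(Z)={4,6} D(W)={2,3,4}: Z {4,6}->{}; W {2,3,4}->{}
So after all 4 constraints: D(Y) = {4,5,6,7}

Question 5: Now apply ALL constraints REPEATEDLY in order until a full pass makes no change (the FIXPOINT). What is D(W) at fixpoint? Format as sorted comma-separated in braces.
Answer: {}

Derivation:
pass 0 (initial): D(W)={2,3,4,5,6,7}
pass 1: W {2,3,4,5,6,7}->{}; X {2,3,4,5,6,7}->{2,3,4}; Y {2,4,5,6,7}->{4,5,6,7}; Z {2,3,4,6,7}->{}
pass 2: X {2,3,4}->{}; Y {4,5,6,7}->{}
pass 3: no change
Fixpoint after 3 passes: D(W) = {}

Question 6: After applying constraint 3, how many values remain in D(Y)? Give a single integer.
Constraint 1 (Y != X) on D(Y)={2,4,5,6,7} D(X)={2,3,4,5,6,7}: no change
Constraint 2 (Z < Y) on D(Z)={2,3,4,6,7} D(Y)={2,4,5,6,7}: Z {2,3,4,6,7}->{2,3,4,6}; Y {2,4,5,6,7}->{4,5,6,7}
Constraint 3 (W + X = Z) on D(W)={2,3,4,5,6,7} D(X)={2,3,4,5,6,7} D(Z)={2,3,4,6}: W {2,3,4,5,6,7}->{2,3,4}; X {2,3,4,5,6,7}->{2,3,4}; Z {2,3,4,6}->{4,6}
So after constraint 3: D(Y)={4,5,6,7}, size = 4

Answer: 4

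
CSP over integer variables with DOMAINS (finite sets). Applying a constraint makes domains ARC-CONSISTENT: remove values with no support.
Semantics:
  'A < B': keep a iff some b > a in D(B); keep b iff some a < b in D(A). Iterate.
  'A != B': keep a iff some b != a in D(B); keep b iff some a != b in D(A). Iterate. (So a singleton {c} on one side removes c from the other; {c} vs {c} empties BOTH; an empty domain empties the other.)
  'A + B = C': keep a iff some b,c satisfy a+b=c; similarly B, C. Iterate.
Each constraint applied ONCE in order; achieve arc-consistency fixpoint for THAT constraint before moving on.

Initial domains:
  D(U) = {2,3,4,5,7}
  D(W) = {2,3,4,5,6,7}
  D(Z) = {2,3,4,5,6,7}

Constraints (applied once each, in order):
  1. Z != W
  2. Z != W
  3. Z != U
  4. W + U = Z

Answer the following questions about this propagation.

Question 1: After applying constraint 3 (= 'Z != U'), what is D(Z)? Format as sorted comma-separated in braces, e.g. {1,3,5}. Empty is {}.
Answer: {2,3,4,5,6,7}

Derivation:
Constraint 1 (Z != W) on D(Z)={2,3,4,5,6,7} D(W)={2,3,4,5,6,7}: no change
Constraint 2 (Z != W) on D(Z)={2,3,4,5,6,7} D(W)={2,3,4,5,6,7}: no change
Constraint 3 (Z != U) on D(Z)={2,3,4,5,6,7} D(U)={2,3,4,5,7}: no change
So after constraint 3: D(Z) = {2,3,4,5,6,7}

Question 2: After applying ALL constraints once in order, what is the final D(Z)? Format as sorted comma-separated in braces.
Answer: {4,5,6,7}

Derivation:
Constraint 1 (Z != W) on D(Z)={2,3,4,5,6,7} D(W)={2,3,4,5,6,7}: no change
Constraint 2 (Z != W) on D(Z)={2,3,4,5,6,7} D(W)={2,3,4,5,6,7}: no change
Constraint 3 (Z != U) on D(Z)={2,3,4,5,6,7} D(U)={2,3,4,5,7}: no change
Constraint 4 (W + U = Z) on D(W)={2,3,4,5,6,7} D(U)={2,3,4,5,7} D(Z)={2,3,4,5,6,7}: W {2,3,4,5,6,7}->{2,3,4,5}; U {2,3,4,5,7}->{2,3,4,5}; Z {2,3,4,5,6,7}->{4,5,6,7}
So after all 4 constraints: D(Z) = {4,5,6,7}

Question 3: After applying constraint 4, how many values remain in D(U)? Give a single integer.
Answer: 4

Derivation:
Constraint 1 (Z != W) on D(Z)={2,3,4,5,6,7} D(W)={2,3,4,5,6,7}: no change
Constraint 2 (Z != W) on D(Z)={2,3,4,5,6,7} D(W)={2,3,4,5,6,7}: no change
Constraint 3 (Z != U) on D(Z)={2,3,4,5,6,7} D(U)={2,3,4,5,7}: no change
Constraint 4 (W + U = Z) on D(W)={2,3,4,5,6,7} D(U)={2,3,4,5,7} D(Z)={2,3,4,5,6,7}: W {2,3,4,5,6,7}->{2,3,4,5}; U {2,3,4,5,7}->{2,3,4,5}; Z {2,3,4,5,6,7}->{4,5,6,7}
So after constraint 4: D(U)={2,3,4,5}, size = 4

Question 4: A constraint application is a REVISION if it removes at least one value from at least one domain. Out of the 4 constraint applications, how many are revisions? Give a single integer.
Answer: 1

Derivation:
Constraint 1 (Z != W) on D(Z)={2,3,4,5,6,7} D(W)={2,3,4,5,6,7}: no change => not a revision
Constraint 2 (Z != W) on D(Z)={2,3,4,5,6,7} D(W)={2,3,4,5,6,7}: no change => not a revision
Constraint 3 (Z != U) on D(Z)={2,3,4,5,6,7} D(U)={2,3,4,5,7}: no change => not a revision
Constraint 4 (W + U = Z) on D(W)={2,3,4,5,6,7} D(U)={2,3,4,5,7} D(Z)={2,3,4,5,6,7}: W {2,3,4,5,6,7}->{2,3,4,5}; U {2,3,4,5,7}->{2,3,4,5}; Z {2,3,4,5,6,7}->{4,5,6,7} => REVISION
Total revisions = 1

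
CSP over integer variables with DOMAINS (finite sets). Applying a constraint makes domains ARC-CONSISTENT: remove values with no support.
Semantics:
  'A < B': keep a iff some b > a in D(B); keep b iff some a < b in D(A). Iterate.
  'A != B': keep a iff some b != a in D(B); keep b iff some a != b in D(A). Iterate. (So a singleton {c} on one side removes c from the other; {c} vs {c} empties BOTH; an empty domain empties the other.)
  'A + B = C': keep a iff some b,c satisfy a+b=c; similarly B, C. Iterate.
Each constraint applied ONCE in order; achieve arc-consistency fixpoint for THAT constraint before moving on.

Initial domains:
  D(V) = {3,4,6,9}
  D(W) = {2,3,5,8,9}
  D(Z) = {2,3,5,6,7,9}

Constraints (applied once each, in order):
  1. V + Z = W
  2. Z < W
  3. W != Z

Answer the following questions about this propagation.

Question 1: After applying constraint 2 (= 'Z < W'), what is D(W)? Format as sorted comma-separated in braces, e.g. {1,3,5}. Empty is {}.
Answer: {5,8,9}

Derivation:
Constraint 1 (V + Z = W) on D(V)={3,4,6,9} D(Z)={2,3,5,6,7,9} D(W)={2,3,5,8,9}: V {3,4,6,9}->{3,4,6}; Z {2,3,5,6,7,9}->{2,3,5,6}; W {2,3,5,8,9}->{5,8,9}
Constraint 2 (Z < W) on D(Z)={2,3,5,6} D(W)={5,8,9}: no change
So after constraint 2: D(W) = {5,8,9}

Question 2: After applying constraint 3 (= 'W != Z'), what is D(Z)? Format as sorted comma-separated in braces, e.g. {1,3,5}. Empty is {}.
Answer: {2,3,5,6}

Derivation:
Constraint 1 (V + Z = W) on D(V)={3,4,6,9} D(Z)={2,3,5,6,7,9} D(W)={2,3,5,8,9}: V {3,4,6,9}->{3,4,6}; Z {2,3,5,6,7,9}->{2,3,5,6}; W {2,3,5,8,9}->{5,8,9}
Constraint 2 (Z < W) on D(Z)={2,3,5,6} D(W)={5,8,9}: no change
Constraint 3 (W != Z) on D(W)={5,8,9} D(Z)={2,3,5,6}: no change
So after constraint 3: D(Z) = {2,3,5,6}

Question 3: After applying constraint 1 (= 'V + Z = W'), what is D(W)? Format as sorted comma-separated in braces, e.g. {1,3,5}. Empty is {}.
Answer: {5,8,9}

Derivation:
Constraint 1 (V + Z = W) on D(V)={3,4,6,9} D(Z)={2,3,5,6,7,9} D(W)={2,3,5,8,9}: V {3,4,6,9}->{3,4,6}; Z {2,3,5,6,7,9}->{2,3,5,6}; W {2,3,5,8,9}->{5,8,9}
So after constraint 1: D(W) = {5,8,9}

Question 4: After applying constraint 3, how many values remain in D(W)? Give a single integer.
Answer: 3

Derivation:
Constraint 1 (V + Z = W) on D(V)={3,4,6,9} D(Z)={2,3,5,6,7,9} D(W)={2,3,5,8,9}: V {3,4,6,9}->{3,4,6}; Z {2,3,5,6,7,9}->{2,3,5,6}; W {2,3,5,8,9}->{5,8,9}
Constraint 2 (Z < W) on D(Z)={2,3,5,6} D(W)={5,8,9}: no change
Constraint 3 (W != Z) on D(W)={5,8,9} D(Z)={2,3,5,6}: no change
So after constraint 3: D(W)={5,8,9}, size = 3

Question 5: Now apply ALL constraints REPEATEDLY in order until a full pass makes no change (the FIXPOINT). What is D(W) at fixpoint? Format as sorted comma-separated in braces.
Answer: {5,8,9}

Derivation:
pass 0 (initial): D(W)={2,3,5,8,9}
pass 1: V {3,4,6,9}->{3,4,6}; W {2,3,5,8,9}->{5,8,9}; Z {2,3,5,6,7,9}->{2,3,5,6}
pass 2: no change
Fixpoint after 2 passes: D(W) = {5,8,9}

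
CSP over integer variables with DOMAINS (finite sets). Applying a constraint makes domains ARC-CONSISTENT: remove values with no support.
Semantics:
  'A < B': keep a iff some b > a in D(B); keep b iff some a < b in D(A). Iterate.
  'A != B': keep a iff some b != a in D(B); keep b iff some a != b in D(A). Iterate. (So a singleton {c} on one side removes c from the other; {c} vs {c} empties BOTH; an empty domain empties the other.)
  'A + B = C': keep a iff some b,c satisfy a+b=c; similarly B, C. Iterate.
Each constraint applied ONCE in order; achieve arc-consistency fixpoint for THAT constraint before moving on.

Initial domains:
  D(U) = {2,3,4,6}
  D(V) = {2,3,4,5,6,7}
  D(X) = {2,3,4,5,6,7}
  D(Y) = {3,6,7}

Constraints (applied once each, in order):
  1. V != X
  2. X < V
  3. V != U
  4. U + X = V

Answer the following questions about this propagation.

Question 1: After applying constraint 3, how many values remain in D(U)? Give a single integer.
Constraint 1 (V != X) on D(V)={2,3,4,5,6,7} D(X)={2,3,4,5,6,7}: no change
Constraint 2 (X < V) on D(X)={2,3,4,5,6,7} D(V)={2,3,4,5,6,7}: X {2,3,4,5,6,7}->{2,3,4,5,6}; V {2,3,4,5,6,7}->{3,4,5,6,7}
Constraint 3 (V != U) on D(V)={3,4,5,6,7} D(U)={2,3,4,6}: no change
So after constraint 3: D(U)={2,3,4,6}, size = 4

Answer: 4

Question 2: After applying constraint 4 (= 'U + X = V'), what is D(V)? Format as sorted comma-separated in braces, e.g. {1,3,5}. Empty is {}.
Constraint 1 (V != X) on D(V)={2,3,4,5,6,7} D(X)={2,3,4,5,6,7}: no change
Constraint 2 (X < V) on D(X)={2,3,4,5,6,7} D(V)={2,3,4,5,6,7}: X {2,3,4,5,6,7}->{2,3,4,5,6}; V {2,3,4,5,6,7}->{3,4,5,6,7}
Constraint 3 (V != U) on D(V)={3,4,5,6,7} D(U)={2,3,4,6}: no change
Constraint 4 (U + X = V) on D(U)={2,3,4,6} D(X)={2,3,4,5,6} D(V)={3,4,5,6,7}: U {2,3,4,6}->{2,3,4}; X {2,3,4,5,6}->{2,3,4,5}; V {3,4,5,6,7}->{4,5,6,7}
So after constraint 4: D(V) = {4,5,6,7}

Answer: {4,5,6,7}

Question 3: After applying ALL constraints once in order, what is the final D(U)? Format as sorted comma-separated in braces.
Constraint 1 (V != X) on D(V)={2,3,4,5,6,7} D(X)={2,3,4,5,6,7}: no change
Constraint 2 (X < V) on D(X)={2,3,4,5,6,7} D(V)={2,3,4,5,6,7}: X {2,3,4,5,6,7}->{2,3,4,5,6}; V {2,3,4,5,6,7}->{3,4,5,6,7}
Constraint 3 (V != U) on D(V)={3,4,5,6,7} D(U)={2,3,4,6}: no change
Constraint 4 (U + X = V) on D(U)={2,3,4,6} D(X)={2,3,4,5,6} D(V)={3,4,5,6,7}: U {2,3,4,6}->{2,3,4}; X {2,3,4,5,6}->{2,3,4,5}; V {3,4,5,6,7}->{4,5,6,7}
So after all 4 constraints: D(U) = {2,3,4}

Answer: {2,3,4}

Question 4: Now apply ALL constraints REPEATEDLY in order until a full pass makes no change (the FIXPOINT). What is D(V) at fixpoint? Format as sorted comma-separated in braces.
pass 0 (initial): D(V)={2,3,4,5,6,7}
pass 1: U {2,3,4,6}->{2,3,4}; V {2,3,4,5,6,7}->{4,5,6,7}; X {2,3,4,5,6,7}->{2,3,4,5}
pass 2: no change
Fixpoint after 2 passes: D(V) = {4,5,6,7}

Answer: {4,5,6,7}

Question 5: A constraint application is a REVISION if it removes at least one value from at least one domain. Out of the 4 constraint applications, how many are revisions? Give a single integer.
Constraint 1 (V != X) on D(V)={2,3,4,5,6,7} D(X)={2,3,4,5,6,7}: no change => not a revision
Constraint 2 (X < V) on D(X)={2,3,4,5,6,7} D(V)={2,3,4,5,6,7}: X {2,3,4,5,6,7}->{2,3,4,5,6}; V {2,3,4,5,6,7}->{3,4,5,6,7} => REVISION
Constraint 3 (V != U) on D(V)={3,4,5,6,7} D(U)={2,3,4,6}: no change => not a revision
Constraint 4 (U + X = V) on D(U)={2,3,4,6} D(X)={2,3,4,5,6} D(V)={3,4,5,6,7}: U {2,3,4,6}->{2,3,4}; X {2,3,4,5,6}->{2,3,4,5}; V {3,4,5,6,7}->{4,5,6,7} => REVISION
Total revisions = 2

Answer: 2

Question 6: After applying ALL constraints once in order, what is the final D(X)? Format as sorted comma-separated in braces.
Constraint 1 (V != X) on D(V)={2,3,4,5,6,7} D(X)={2,3,4,5,6,7}: no change
Constraint 2 (X < V) on D(X)={2,3,4,5,6,7} D(V)={2,3,4,5,6,7}: X {2,3,4,5,6,7}->{2,3,4,5,6}; V {2,3,4,5,6,7}->{3,4,5,6,7}
Constraint 3 (V != U) on D(V)={3,4,5,6,7} D(U)={2,3,4,6}: no change
Constraint 4 (U + X = V) on D(U)={2,3,4,6} D(X)={2,3,4,5,6} D(V)={3,4,5,6,7}: U {2,3,4,6}->{2,3,4}; X {2,3,4,5,6}->{2,3,4,5}; V {3,4,5,6,7}->{4,5,6,7}
So after all 4 constraints: D(X) = {2,3,4,5}

Answer: {2,3,4,5}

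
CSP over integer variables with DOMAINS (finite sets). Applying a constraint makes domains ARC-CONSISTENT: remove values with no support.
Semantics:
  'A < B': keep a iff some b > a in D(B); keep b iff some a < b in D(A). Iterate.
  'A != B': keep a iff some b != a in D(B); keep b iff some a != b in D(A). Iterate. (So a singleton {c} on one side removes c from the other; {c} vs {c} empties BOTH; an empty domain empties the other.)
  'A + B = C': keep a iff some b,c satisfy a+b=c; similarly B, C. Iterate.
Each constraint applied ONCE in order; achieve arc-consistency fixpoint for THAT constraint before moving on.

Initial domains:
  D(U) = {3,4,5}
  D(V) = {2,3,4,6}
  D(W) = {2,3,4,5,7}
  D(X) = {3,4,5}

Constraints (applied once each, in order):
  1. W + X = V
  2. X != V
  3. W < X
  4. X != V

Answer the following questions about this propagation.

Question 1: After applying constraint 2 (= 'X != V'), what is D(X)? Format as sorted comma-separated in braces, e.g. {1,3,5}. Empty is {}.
Constraint 1 (W + X = V) on D(W)={2,3,4,5,7} D(X)={3,4,5} D(V)={2,3,4,6}: W {2,3,4,5,7}->{2,3}; X {3,4,5}->{3,4}; V {2,3,4,6}->{6}
Constraint 2 (X != V) on D(X)={3,4} D(V)={6}: no change
So after constraint 2: D(X) = {3,4}

Answer: {3,4}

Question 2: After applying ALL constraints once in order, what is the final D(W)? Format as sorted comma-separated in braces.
Constraint 1 (W + X = V) on D(W)={2,3,4,5,7} D(X)={3,4,5} D(V)={2,3,4,6}: W {2,3,4,5,7}->{2,3}; X {3,4,5}->{3,4}; V {2,3,4,6}->{6}
Constraint 2 (X != V) on D(X)={3,4} D(V)={6}: no change
Constraint 3 (W < X) on D(W)={2,3} D(X)={3,4}: no change
Constraint 4 (X != V) on D(X)={3,4} D(V)={6}: no change
So after all 4 constraints: D(W) = {2,3}

Answer: {2,3}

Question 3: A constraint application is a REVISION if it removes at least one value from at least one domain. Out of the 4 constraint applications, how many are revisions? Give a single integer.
Answer: 1

Derivation:
Constraint 1 (W + X = V) on D(W)={2,3,4,5,7} D(X)={3,4,5} D(V)={2,3,4,6}: W {2,3,4,5,7}->{2,3}; X {3,4,5}->{3,4}; V {2,3,4,6}->{6} => REVISION
Constraint 2 (X != V) on D(X)={3,4} D(V)={6}: no change => not a revision
Constraint 3 (W < X) on D(W)={2,3} D(X)={3,4}: no change => not a revision
Constraint 4 (X != V) on D(X)={3,4} D(V)={6}: no change => not a revision
Total revisions = 1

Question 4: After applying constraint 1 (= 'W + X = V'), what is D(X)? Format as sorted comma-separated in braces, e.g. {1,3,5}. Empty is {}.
Answer: {3,4}

Derivation:
Constraint 1 (W + X = V) on D(W)={2,3,4,5,7} D(X)={3,4,5} D(V)={2,3,4,6}: W {2,3,4,5,7}->{2,3}; X {3,4,5}->{3,4}; V {2,3,4,6}->{6}
So after constraint 1: D(X) = {3,4}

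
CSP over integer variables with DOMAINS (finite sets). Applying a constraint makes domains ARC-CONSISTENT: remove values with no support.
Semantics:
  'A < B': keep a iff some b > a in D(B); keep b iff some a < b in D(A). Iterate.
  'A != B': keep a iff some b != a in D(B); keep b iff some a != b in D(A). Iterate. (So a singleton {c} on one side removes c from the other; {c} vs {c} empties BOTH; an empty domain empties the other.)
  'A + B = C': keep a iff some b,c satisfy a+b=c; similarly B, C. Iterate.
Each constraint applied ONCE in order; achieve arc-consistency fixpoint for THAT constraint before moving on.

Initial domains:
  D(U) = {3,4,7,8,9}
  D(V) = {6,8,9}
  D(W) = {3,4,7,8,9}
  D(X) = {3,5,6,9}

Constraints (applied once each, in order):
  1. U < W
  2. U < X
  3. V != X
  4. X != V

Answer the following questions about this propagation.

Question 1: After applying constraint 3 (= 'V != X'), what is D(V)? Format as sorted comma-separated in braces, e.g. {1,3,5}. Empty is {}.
Answer: {6,8,9}

Derivation:
Constraint 1 (U < W) on D(U)={3,4,7,8,9} D(W)={3,4,7,8,9}: U {3,4,7,8,9}->{3,4,7,8}; W {3,4,7,8,9}->{4,7,8,9}
Constraint 2 (U < X) on D(U)={3,4,7,8} D(X)={3,5,6,9}: X {3,5,6,9}->{5,6,9}
Constraint 3 (V != X) on D(V)={6,8,9} D(X)={5,6,9}: no change
So after constraint 3: D(V) = {6,8,9}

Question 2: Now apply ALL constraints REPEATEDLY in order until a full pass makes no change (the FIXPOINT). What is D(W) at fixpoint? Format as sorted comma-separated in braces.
pass 0 (initial): D(W)={3,4,7,8,9}
pass 1: U {3,4,7,8,9}->{3,4,7,8}; W {3,4,7,8,9}->{4,7,8,9}; X {3,5,6,9}->{5,6,9}
pass 2: no change
Fixpoint after 2 passes: D(W) = {4,7,8,9}

Answer: {4,7,8,9}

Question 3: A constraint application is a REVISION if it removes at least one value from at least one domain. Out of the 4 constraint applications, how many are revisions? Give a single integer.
Answer: 2

Derivation:
Constraint 1 (U < W) on D(U)={3,4,7,8,9} D(W)={3,4,7,8,9}: U {3,4,7,8,9}->{3,4,7,8}; W {3,4,7,8,9}->{4,7,8,9} => REVISION
Constraint 2 (U < X) on D(U)={3,4,7,8} D(X)={3,5,6,9}: X {3,5,6,9}->{5,6,9} => REVISION
Constraint 3 (V != X) on D(V)={6,8,9} D(X)={5,6,9}: no change => not a revision
Constraint 4 (X != V) on D(X)={5,6,9} D(V)={6,8,9}: no change => not a revision
Total revisions = 2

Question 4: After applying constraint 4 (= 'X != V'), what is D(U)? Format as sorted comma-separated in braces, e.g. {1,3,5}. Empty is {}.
Answer: {3,4,7,8}

Derivation:
Constraint 1 (U < W) on D(U)={3,4,7,8,9} D(W)={3,4,7,8,9}: U {3,4,7,8,9}->{3,4,7,8}; W {3,4,7,8,9}->{4,7,8,9}
Constraint 2 (U < X) on D(U)={3,4,7,8} D(X)={3,5,6,9}: X {3,5,6,9}->{5,6,9}
Constraint 3 (V != X) on D(V)={6,8,9} D(X)={5,6,9}: no change
Constraint 4 (X != V) on D(X)={5,6,9} D(V)={6,8,9}: no change
So after constraint 4: D(U) = {3,4,7,8}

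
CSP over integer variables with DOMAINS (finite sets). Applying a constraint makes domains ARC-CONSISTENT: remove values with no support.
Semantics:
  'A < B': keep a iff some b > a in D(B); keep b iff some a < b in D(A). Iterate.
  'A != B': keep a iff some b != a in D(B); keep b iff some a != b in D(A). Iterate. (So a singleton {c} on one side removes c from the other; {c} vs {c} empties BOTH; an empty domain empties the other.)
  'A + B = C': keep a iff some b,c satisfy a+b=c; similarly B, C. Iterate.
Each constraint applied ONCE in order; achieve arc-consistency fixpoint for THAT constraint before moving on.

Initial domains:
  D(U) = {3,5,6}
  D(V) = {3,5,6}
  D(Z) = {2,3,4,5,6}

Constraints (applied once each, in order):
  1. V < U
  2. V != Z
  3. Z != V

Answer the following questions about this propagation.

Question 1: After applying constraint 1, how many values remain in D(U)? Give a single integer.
Constraint 1 (V < U) on D(V)={3,5,6} D(U)={3,5,6}: V {3,5,6}->{3,5}; U {3,5,6}->{5,6}
So after constraint 1: D(U)={5,6}, size = 2

Answer: 2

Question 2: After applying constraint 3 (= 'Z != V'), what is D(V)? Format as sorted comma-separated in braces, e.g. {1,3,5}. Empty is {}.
Constraint 1 (V < U) on D(V)={3,5,6} D(U)={3,5,6}: V {3,5,6}->{3,5}; U {3,5,6}->{5,6}
Constraint 2 (V != Z) on D(V)={3,5} D(Z)={2,3,4,5,6}: no change
Constraint 3 (Z != V) on D(Z)={2,3,4,5,6} D(V)={3,5}: no change
So after constraint 3: D(V) = {3,5}

Answer: {3,5}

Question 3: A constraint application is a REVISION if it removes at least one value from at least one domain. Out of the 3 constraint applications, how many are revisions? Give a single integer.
Answer: 1

Derivation:
Constraint 1 (V < U) on D(V)={3,5,6} D(U)={3,5,6}: V {3,5,6}->{3,5}; U {3,5,6}->{5,6} => REVISION
Constraint 2 (V != Z) on D(V)={3,5} D(Z)={2,3,4,5,6}: no change => not a revision
Constraint 3 (Z != V) on D(Z)={2,3,4,5,6} D(V)={3,5}: no change => not a revision
Total revisions = 1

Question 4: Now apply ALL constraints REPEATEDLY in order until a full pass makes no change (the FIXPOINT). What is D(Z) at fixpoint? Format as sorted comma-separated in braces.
pass 0 (initial): D(Z)={2,3,4,5,6}
pass 1: U {3,5,6}->{5,6}; V {3,5,6}->{3,5}
pass 2: no change
Fixpoint after 2 passes: D(Z) = {2,3,4,5,6}

Answer: {2,3,4,5,6}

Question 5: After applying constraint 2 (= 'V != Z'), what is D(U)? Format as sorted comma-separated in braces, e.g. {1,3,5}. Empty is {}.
Answer: {5,6}

Derivation:
Constraint 1 (V < U) on D(V)={3,5,6} D(U)={3,5,6}: V {3,5,6}->{3,5}; U {3,5,6}->{5,6}
Constraint 2 (V != Z) on D(V)={3,5} D(Z)={2,3,4,5,6}: no change
So after constraint 2: D(U) = {5,6}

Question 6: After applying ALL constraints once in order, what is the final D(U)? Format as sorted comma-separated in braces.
Constraint 1 (V < U) on D(V)={3,5,6} D(U)={3,5,6}: V {3,5,6}->{3,5}; U {3,5,6}->{5,6}
Constraint 2 (V != Z) on D(V)={3,5} D(Z)={2,3,4,5,6}: no change
Constraint 3 (Z != V) on D(Z)={2,3,4,5,6} D(V)={3,5}: no change
So after all 3 constraints: D(U) = {5,6}

Answer: {5,6}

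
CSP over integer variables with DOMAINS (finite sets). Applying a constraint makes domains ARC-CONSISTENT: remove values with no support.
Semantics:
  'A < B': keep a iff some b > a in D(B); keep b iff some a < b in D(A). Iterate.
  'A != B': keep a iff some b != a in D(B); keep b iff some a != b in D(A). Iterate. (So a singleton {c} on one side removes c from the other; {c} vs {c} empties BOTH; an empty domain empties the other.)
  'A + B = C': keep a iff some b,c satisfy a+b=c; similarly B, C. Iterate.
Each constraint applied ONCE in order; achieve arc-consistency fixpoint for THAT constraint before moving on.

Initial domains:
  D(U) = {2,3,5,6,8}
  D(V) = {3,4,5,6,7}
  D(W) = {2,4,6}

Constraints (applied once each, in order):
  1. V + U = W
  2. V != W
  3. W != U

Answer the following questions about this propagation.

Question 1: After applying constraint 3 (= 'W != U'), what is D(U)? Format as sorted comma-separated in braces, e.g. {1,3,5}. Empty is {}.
Answer: {2,3}

Derivation:
Constraint 1 (V + U = W) on D(V)={3,4,5,6,7} D(U)={2,3,5,6,8} D(W)={2,4,6}: V {3,4,5,6,7}->{3,4}; U {2,3,5,6,8}->{2,3}; W {2,4,6}->{6}
Constraint 2 (V != W) on D(V)={3,4} D(W)={6}: no change
Constraint 3 (W != U) on D(W)={6} D(U)={2,3}: no change
So after constraint 3: D(U) = {2,3}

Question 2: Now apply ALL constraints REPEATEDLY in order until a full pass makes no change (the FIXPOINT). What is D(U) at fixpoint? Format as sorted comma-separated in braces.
Answer: {2,3}

Derivation:
pass 0 (initial): D(U)={2,3,5,6,8}
pass 1: U {2,3,5,6,8}->{2,3}; V {3,4,5,6,7}->{3,4}; W {2,4,6}->{6}
pass 2: no change
Fixpoint after 2 passes: D(U) = {2,3}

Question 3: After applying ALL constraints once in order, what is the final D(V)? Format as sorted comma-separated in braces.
Constraint 1 (V + U = W) on D(V)={3,4,5,6,7} D(U)={2,3,5,6,8} D(W)={2,4,6}: V {3,4,5,6,7}->{3,4}; U {2,3,5,6,8}->{2,3}; W {2,4,6}->{6}
Constraint 2 (V != W) on D(V)={3,4} D(W)={6}: no change
Constraint 3 (W != U) on D(W)={6} D(U)={2,3}: no change
So after all 3 constraints: D(V) = {3,4}

Answer: {3,4}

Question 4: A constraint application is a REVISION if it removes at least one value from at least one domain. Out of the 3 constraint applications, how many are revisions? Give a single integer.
Constraint 1 (V + U = W) on D(V)={3,4,5,6,7} D(U)={2,3,5,6,8} D(W)={2,4,6}: V {3,4,5,6,7}->{3,4}; U {2,3,5,6,8}->{2,3}; W {2,4,6}->{6} => REVISION
Constraint 2 (V != W) on D(V)={3,4} D(W)={6}: no change => not a revision
Constraint 3 (W != U) on D(W)={6} D(U)={2,3}: no change => not a revision
Total revisions = 1

Answer: 1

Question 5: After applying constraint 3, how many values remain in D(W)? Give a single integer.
Answer: 1

Derivation:
Constraint 1 (V + U = W) on D(V)={3,4,5,6,7} D(U)={2,3,5,6,8} D(W)={2,4,6}: V {3,4,5,6,7}->{3,4}; U {2,3,5,6,8}->{2,3}; W {2,4,6}->{6}
Constraint 2 (V != W) on D(V)={3,4} D(W)={6}: no change
Constraint 3 (W != U) on D(W)={6} D(U)={2,3}: no change
So after constraint 3: D(W)={6}, size = 1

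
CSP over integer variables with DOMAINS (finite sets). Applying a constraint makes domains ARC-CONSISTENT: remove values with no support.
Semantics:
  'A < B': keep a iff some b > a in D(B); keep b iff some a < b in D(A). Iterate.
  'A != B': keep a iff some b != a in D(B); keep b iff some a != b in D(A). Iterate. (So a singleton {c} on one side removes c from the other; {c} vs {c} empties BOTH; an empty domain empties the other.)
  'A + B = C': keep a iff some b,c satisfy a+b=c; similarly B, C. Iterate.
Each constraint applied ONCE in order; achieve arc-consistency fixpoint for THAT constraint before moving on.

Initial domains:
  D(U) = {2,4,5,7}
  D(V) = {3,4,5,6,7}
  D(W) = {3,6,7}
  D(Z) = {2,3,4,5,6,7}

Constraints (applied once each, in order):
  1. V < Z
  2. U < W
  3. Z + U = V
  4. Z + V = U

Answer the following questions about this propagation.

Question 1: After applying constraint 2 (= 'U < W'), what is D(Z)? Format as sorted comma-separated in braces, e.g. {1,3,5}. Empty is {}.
Constraint 1 (V < Z) on D(V)={3,4,5,6,7} D(Z)={2,3,4,5,6,7}: V {3,4,5,6,7}->{3,4,5,6}; Z {2,3,4,5,6,7}->{4,5,6,7}
Constraint 2 (U < W) on D(U)={2,4,5,7} D(W)={3,6,7}: U {2,4,5,7}->{2,4,5}
So after constraint 2: D(Z) = {4,5,6,7}

Answer: {4,5,6,7}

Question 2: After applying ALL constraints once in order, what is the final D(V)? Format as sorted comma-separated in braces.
Answer: {}

Derivation:
Constraint 1 (V < Z) on D(V)={3,4,5,6,7} D(Z)={2,3,4,5,6,7}: V {3,4,5,6,7}->{3,4,5,6}; Z {2,3,4,5,6,7}->{4,5,6,7}
Constraint 2 (U < W) on D(U)={2,4,5,7} D(W)={3,6,7}: U {2,4,5,7}->{2,4,5}
Constraint 3 (Z + U = V) on D(Z)={4,5,6,7} D(U)={2,4,5} D(V)={3,4,5,6}: Z {4,5,6,7}->{4}; U {2,4,5}->{2}; V {3,4,5,6}->{6}
Constraint 4 (Z + V = U) on D(Z)={4} D(V)={6} D(U)={2}: Z {4}->{}; V {6}->{}; U {2}->{}
So after all 4 constraints: D(V) = {}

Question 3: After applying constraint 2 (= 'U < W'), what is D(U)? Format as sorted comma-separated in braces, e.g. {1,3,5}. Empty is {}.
Answer: {2,4,5}

Derivation:
Constraint 1 (V < Z) on D(V)={3,4,5,6,7} D(Z)={2,3,4,5,6,7}: V {3,4,5,6,7}->{3,4,5,6}; Z {2,3,4,5,6,7}->{4,5,6,7}
Constraint 2 (U < W) on D(U)={2,4,5,7} D(W)={3,6,7}: U {2,4,5,7}->{2,4,5}
So after constraint 2: D(U) = {2,4,5}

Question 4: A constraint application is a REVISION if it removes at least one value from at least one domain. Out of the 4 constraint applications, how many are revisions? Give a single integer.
Answer: 4

Derivation:
Constraint 1 (V < Z) on D(V)={3,4,5,6,7} D(Z)={2,3,4,5,6,7}: V {3,4,5,6,7}->{3,4,5,6}; Z {2,3,4,5,6,7}->{4,5,6,7} => REVISION
Constraint 2 (U < W) on D(U)={2,4,5,7} D(W)={3,6,7}: U {2,4,5,7}->{2,4,5} => REVISION
Constraint 3 (Z + U = V) on D(Z)={4,5,6,7} D(U)={2,4,5} D(V)={3,4,5,6}: Z {4,5,6,7}->{4}; U {2,4,5}->{2}; V {3,4,5,6}->{6} => REVISION
Constraint 4 (Z + V = U) on D(Z)={4} D(V)={6} D(U)={2}: Z {4}->{}; V {6}->{}; U {2}->{} => REVISION
Total revisions = 4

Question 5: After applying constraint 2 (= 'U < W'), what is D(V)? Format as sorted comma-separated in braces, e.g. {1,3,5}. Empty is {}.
Answer: {3,4,5,6}

Derivation:
Constraint 1 (V < Z) on D(V)={3,4,5,6,7} D(Z)={2,3,4,5,6,7}: V {3,4,5,6,7}->{3,4,5,6}; Z {2,3,4,5,6,7}->{4,5,6,7}
Constraint 2 (U < W) on D(U)={2,4,5,7} D(W)={3,6,7}: U {2,4,5,7}->{2,4,5}
So after constraint 2: D(V) = {3,4,5,6}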